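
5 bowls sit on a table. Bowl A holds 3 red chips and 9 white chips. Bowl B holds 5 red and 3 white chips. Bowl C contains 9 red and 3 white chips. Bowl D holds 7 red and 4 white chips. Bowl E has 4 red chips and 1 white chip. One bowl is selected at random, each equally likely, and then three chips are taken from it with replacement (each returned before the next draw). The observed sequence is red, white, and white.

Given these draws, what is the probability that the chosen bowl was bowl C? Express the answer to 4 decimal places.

0.1197

The likelihood of the observed sequence under each hypothesis: P(data | bowl A) = (3/12)(9/12)(9/12) = 0.14062; P(data | bowl B) = (5/8)(3/8)(3/8) = 0.087891; P(data | bowl C) = (9/12)(3/12)(3/12) = 0.046875; P(data | bowl D) = (7/11)(4/11)(4/11) = 0.084147; P(data | bowl E) = (4/5)(1/5)(1/5) = 0.032.
The prior-weighted likelihoods are 1/5 · 0.14062 = 0.028125, 1/5 · 0.087891 = 0.017578, 1/5 · 0.046875 = 0.009375, 1/5 · 0.084147 = 0.016829, 1/5 · 0.032 = 0.0064; these sum to 0.078308.
So P(bowl C | data) = (0.009375) / (0.078308) = 0.11972.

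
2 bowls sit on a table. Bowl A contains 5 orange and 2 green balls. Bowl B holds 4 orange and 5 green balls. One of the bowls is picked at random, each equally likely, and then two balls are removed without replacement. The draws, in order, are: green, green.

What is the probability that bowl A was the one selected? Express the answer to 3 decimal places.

Under each hypothesis, the probability of the observed sequence is: P(data | bowl A) = (2/7)(1/6) = 1/21; P(data | bowl B) = (5/9)(4/8) = 5/18.
Weighting by the prior gives 1/2 · 1/21 = 1/42, 1/2 · 5/18 = 5/36; summing to 41/252.
Therefore the posterior P(bowl A | data) = (1/42) / (41/252) = 6/41.

0.146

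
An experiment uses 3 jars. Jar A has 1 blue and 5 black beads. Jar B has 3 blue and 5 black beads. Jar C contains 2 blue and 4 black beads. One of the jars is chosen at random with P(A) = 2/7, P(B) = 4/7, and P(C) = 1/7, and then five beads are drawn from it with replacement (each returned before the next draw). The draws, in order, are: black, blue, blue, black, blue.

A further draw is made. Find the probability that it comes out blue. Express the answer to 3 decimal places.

The likelihood of the observed sequence under each hypothesis: P(data | jar A) = (5/6)(1/6)(1/6)(5/6)(1/6) = 0.003215; P(data | jar B) = (5/8)(3/8)(3/8)(5/8)(3/8) = 0.020599; P(data | jar C) = (4/6)(2/6)(2/6)(4/6)(2/6) = 0.016461.
Weighting by the prior gives 2/7 · 0.003215 = 0.00091858, 4/7 · 0.020599 = 0.011771, 1/7 · 0.016461 = 0.0023516; summing to 0.015041.
The posterior is then P(jar A | data) = 0.061071, P(jar B | data) = 0.78259, P(jar C | data) = 0.15634.
So P(blue next | data) = Σ P(blue next | H) P(H | data) = (1/6)(0.061071) + (3/8)(0.78259) + (1/3)(0.15634) = 0.35576.

0.356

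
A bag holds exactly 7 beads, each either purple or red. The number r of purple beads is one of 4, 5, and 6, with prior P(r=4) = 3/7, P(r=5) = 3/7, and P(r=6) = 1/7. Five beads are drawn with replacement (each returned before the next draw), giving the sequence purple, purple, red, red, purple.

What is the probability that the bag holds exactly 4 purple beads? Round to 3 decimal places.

0.502

Under each hypothesis, the probability of the observed sequence is: P(data | r = 4) = (4/7)(4/7)(3/7)(3/7)(4/7) = 0.034271; P(data | r = 5) = (5/7)(5/7)(2/7)(2/7)(5/7) = 0.02975; P(data | r = 6) = (6/7)(6/7)(1/7)(1/7)(6/7) = 0.012852.
The prior-weighted likelihoods are 3/7 · 0.034271 = 0.014688, 3/7 · 0.02975 = 0.01275, 1/7 · 0.012852 = 0.001836; these sum to 0.029274.
Therefore the posterior P(r = 4 | data) = (0.014688) / (0.029274) = 0.50174.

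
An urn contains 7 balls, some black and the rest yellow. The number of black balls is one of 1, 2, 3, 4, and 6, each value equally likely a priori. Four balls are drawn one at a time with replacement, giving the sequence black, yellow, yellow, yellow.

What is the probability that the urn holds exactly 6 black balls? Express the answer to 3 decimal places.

The likelihood of the observed sequence under each hypothesis: P(data | r = 1) = (1/7)(6/7)(6/7)(6/7) = 0.089963; P(data | r = 2) = (2/7)(5/7)(5/7)(5/7) = 0.10412; P(data | r = 3) = (3/7)(4/7)(4/7)(4/7) = 0.079967; P(data | r = 4) = (4/7)(3/7)(3/7)(3/7) = 0.044981; P(data | r = 6) = (6/7)(1/7)(1/7)(1/7) = 0.002499.
Weighting by the prior gives 1/5 · 0.089963 = 0.017993, 1/5 · 0.10412 = 0.020825, 1/5 · 0.079967 = 0.015993, 1/5 · 0.044981 = 0.0089963, 1/5 · 0.002499 = 0.00049979; summing to 0.064307.
So P(r = 6 | data) = (0.00049979) / (0.064307) = 0.007772.

0.008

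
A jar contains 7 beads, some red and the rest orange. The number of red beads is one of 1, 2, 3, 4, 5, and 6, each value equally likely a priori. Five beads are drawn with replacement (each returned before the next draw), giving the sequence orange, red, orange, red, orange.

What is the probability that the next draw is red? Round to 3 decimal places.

0.429

Under each hypothesis, the probability of the observed sequence is: P(data | r = 1) = (6/7)(1/7)(6/7)(1/7)(6/7) = 0.012852; P(data | r = 2) = (5/7)(2/7)(5/7)(2/7)(5/7) = 0.02975; P(data | r = 3) = (4/7)(3/7)(4/7)(3/7)(4/7) = 0.034271; P(data | r = 4) = (3/7)(4/7)(3/7)(4/7)(3/7) = 0.025704; P(data | r = 5) = (2/7)(5/7)(2/7)(5/7)(2/7) = 0.0119; P(data | r = 6) = (1/7)(6/7)(1/7)(6/7)(1/7) = 0.002142.
The prior-weighted likelihoods are 1/6 · 0.012852 = 0.002142, 1/6 · 0.02975 = 0.0049583, 1/6 · 0.034271 = 0.0057119, 1/6 · 0.025704 = 0.0042839, 1/6 · 0.0119 = 0.0019833, 1/6 · 0.002142 = 0.00035699; with total 0.019436.
Dividing through by the total gives posterior P(r = 1 | data) = 0.1102, P(r = 2 | data) = 0.2551, P(r = 3 | data) = 0.29388, P(r = 4 | data) = 0.22041, P(r = 5 | data) = 0.10204, P(r = 6 | data) = 0.018367.
So P(red next | data) = Σ P(red next | H) P(H | data) = (1/7)(0.1102) + (2/7)(0.2551) + (3/7)(0.29388) + (4/7)(0.22041) + (5/7)(0.10204) + (6/7)(0.018367) = 0.42915.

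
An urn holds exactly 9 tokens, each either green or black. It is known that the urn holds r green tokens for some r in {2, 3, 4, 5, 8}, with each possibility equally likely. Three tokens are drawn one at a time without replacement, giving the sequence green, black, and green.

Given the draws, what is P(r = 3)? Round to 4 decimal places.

0.1463

The likelihood of the observed sequence under each hypothesis: P(data | r = 2) = (2/9)(7/8)(1/7) = 1/36; P(data | r = 3) = (3/9)(6/8)(2/7) = 1/14; P(data | r = 4) = (4/9)(5/8)(3/7) = 5/42; P(data | r = 5) = (5/9)(4/8)(4/7) = 10/63; P(data | r = 8) = (8/9)(1/8)(7/7) = 1/9.
Weighting by the prior gives 1/5 · 1/36 = 1/180, 1/5 · 1/14 = 1/70, 1/5 · 5/42 = 1/42, 1/5 · 10/63 = 2/63, 1/5 · 1/9 = 1/45; these sum to 41/420.
Therefore the posterior P(r = 3 | data) = (1/70) / (41/420) = 6/41.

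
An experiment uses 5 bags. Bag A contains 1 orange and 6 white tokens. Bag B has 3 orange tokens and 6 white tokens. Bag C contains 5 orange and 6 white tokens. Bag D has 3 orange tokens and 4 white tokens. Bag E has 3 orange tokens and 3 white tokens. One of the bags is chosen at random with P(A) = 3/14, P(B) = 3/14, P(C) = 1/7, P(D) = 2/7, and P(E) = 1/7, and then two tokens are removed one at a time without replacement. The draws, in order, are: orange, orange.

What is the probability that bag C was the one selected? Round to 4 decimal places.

Under each hypothesis, the probability of the observed sequence is: P(data | bag A) = (1/7)(0/6) = 0; P(data | bag B) = (3/9)(2/8) = 0.083333; P(data | bag C) = (5/11)(4/10) = 0.18182; P(data | bag D) = (3/7)(2/6) = 0.14286; P(data | bag E) = (3/6)(2/5) = 0.2.
Multiplying each by its prior: 3/14 · 0 = 0, 3/14 · 0.083333 = 0.017857, 1/7 · 0.18182 = 0.025974, 2/7 · 0.14286 = 0.040816, 1/7 · 0.2 = 0.028571; summing to 0.11322.
So P(bag C | data) = (0.025974) / (0.11322) = 0.22941.

0.2294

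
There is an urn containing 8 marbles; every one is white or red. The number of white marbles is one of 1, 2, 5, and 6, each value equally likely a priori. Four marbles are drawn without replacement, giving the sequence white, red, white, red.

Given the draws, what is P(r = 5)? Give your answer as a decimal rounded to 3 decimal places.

Compute the likelihood of the observed sequence for each case: P(data | r = 1) = (1/8)(7/7)(0/6) = 0; P(data | r = 2) = (2/8)(6/7)(1/6)(5/5) = 1/28; P(data | r = 5) = (5/8)(3/7)(4/6)(2/5) = 1/14; P(data | r = 6) = (6/8)(2/7)(5/6)(1/5) = 1/28.
Multiplying each by its prior: 1/4 · 0 = 0, 1/4 · 1/28 = 1/112, 1/4 · 1/14 = 1/56, 1/4 · 1/28 = 1/112; summing to 1/28.
Hence P(r = 5 | data) = (1/56) / (1/28) = 1/2.

0.500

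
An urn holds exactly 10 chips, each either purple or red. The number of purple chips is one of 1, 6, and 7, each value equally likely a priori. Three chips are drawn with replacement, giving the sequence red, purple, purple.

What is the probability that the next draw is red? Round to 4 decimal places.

Compute the likelihood of the observed sequence for each case: P(data | r = 1) = (9/10)(1/10)(1/10) = 9/1000; P(data | r = 6) = (4/10)(6/10)(6/10) = 18/125; P(data | r = 7) = (3/10)(7/10)(7/10) = 147/1000.
Weighting by the prior gives 1/3 · 9/1000 = 3/1000, 1/3 · 18/125 = 6/125, 1/3 · 147/1000 = 49/1000; summing to 1/10.
Normalising, the posterior is P(r = 1 | data) = 3/100, P(r = 6 | data) = 12/25, P(r = 7 | data) = 49/100.
So P(red next | data) = Σ P(red next | H) P(H | data) = (9/10)(3/100) + (2/5)(12/25) + (3/10)(49/100) = 183/500.

0.3660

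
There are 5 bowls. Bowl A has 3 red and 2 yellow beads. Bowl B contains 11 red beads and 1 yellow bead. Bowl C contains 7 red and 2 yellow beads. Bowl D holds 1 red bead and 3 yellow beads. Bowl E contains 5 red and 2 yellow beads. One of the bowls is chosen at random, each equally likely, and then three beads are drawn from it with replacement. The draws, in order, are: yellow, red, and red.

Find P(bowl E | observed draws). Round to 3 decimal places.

The likelihood of the observed sequence under each hypothesis: P(data | bowl A) = (2/5)(3/5)(3/5) = 0.144; P(data | bowl B) = (1/12)(11/12)(11/12) = 0.070023; P(data | bowl C) = (2/9)(7/9)(7/9) = 0.13443; P(data | bowl D) = (3/4)(1/4)(1/4) = 0.046875; P(data | bowl E) = (2/7)(5/7)(5/7) = 0.14577.
Multiplying each by its prior: 1/5 · 0.144 = 0.0288, 1/5 · 0.070023 = 0.014005, 1/5 · 0.13443 = 0.026886, 1/5 · 0.046875 = 0.009375, 1/5 · 0.14577 = 0.029155; summing to 0.10822.
Hence P(bowl E | data) = (0.029155) / (0.10822) = 0.2694.

0.269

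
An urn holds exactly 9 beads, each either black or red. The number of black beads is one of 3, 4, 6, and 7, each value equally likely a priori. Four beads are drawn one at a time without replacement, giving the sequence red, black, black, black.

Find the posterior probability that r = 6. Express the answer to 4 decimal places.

0.3846

For each hypothesis, P(data | H) works out to: P(data | r = 3) = (6/9)(3/8)(2/7)(1/6) = 1/84; P(data | r = 4) = (5/9)(4/8)(3/7)(2/6) = 5/126; P(data | r = 6) = (3/9)(6/8)(5/7)(4/6) = 5/42; P(data | r = 7) = (2/9)(7/8)(6/7)(5/6) = 5/36.
The prior-weighted likelihoods are 1/4 · 1/84 = 1/336, 1/4 · 5/126 = 5/504, 1/4 · 5/42 = 5/168, 1/4 · 5/36 = 5/144; with total 13/168.
So P(r = 6 | data) = (5/168) / (13/168) = 5/13.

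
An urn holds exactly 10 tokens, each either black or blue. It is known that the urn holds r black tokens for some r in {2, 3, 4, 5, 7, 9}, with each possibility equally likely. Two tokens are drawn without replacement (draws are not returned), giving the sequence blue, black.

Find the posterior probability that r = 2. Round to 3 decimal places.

0.138

Under each hypothesis, the probability of the observed sequence is: P(data | r = 2) = (8/10)(2/9) = 8/45; P(data | r = 3) = (7/10)(3/9) = 7/30; P(data | r = 4) = (6/10)(4/9) = 4/15; P(data | r = 5) = (5/10)(5/9) = 5/18; P(data | r = 7) = (3/10)(7/9) = 7/30; P(data | r = 9) = (1/10)(9/9) = 1/10.
The prior-weighted likelihoods are 1/6 · 8/45 = 4/135, 1/6 · 7/30 = 7/180, 1/6 · 4/15 = 2/45, 1/6 · 5/18 = 5/108, 1/6 · 7/30 = 7/180, 1/6 · 1/10 = 1/60; these sum to 29/135.
So P(r = 2 | data) = (4/135) / (29/135) = 4/29.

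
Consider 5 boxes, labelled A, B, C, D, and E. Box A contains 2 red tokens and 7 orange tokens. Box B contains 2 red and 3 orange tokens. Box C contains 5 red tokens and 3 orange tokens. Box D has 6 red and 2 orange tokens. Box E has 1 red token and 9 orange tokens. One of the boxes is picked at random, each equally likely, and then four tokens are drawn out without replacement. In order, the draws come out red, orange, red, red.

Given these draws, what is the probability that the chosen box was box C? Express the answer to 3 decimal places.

For each hypothesis, P(data | H) works out to: P(data | box A) = (2/9)(7/8)(1/7)(0/6) = 0; P(data | box B) = (2/5)(3/4)(1/3)(0/2) = 0; P(data | box C) = (5/8)(3/7)(4/6)(3/5) = 3/28; P(data | box D) = (6/8)(2/7)(5/6)(4/5) = 1/7; P(data | box E) = (1/10)(9/9)(0/8) = 0.
The prior-weighted likelihoods are 1/5 · 0 = 0, 1/5 · 0 = 0, 1/5 · 3/28 = 3/140, 1/5 · 1/7 = 1/35, 1/5 · 0 = 0; these sum to 1/20.
Therefore the posterior P(box C | data) = (3/140) / (1/20) = 3/7.

0.429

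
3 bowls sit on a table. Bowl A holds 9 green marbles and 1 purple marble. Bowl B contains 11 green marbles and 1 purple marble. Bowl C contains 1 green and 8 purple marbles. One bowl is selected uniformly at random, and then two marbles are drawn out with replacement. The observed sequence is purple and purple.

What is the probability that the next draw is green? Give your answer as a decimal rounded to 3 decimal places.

The likelihood of the observed sequence under each hypothesis: P(data | bowl A) = (1/10)(1/10) = 0.01; P(data | bowl B) = (1/12)(1/12) = 0.0069444; P(data | bowl C) = (8/9)(8/9) = 0.79012.
The prior-weighted likelihoods are 1/3 · 0.01 = 0.0033333, 1/3 · 0.0069444 = 0.0023148, 1/3 · 0.79012 = 0.26337; summing to 0.26902.
Normalising, the posterior is P(bowl A | data) = 0.012391, P(bowl B | data) = 0.0086045, P(bowl C | data) = 0.979.
So P(green next | data) = Σ P(green next | H) P(H | data) = (9/10)(0.012391) + (11/12)(0.0086045) + (1/9)(0.979) = 0.12782.

0.128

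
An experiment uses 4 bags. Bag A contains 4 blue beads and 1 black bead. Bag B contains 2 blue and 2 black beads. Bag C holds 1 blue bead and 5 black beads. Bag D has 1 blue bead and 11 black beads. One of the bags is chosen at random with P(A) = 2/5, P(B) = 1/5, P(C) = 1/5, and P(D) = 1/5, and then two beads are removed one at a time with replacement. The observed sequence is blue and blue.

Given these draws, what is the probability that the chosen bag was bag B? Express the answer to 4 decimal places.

The likelihood of the observed sequence under each hypothesis: P(data | bag A) = (4/5)(4/5) = 0.64; P(data | bag B) = (2/4)(2/4) = 0.25; P(data | bag C) = (1/6)(1/6) = 0.027778; P(data | bag D) = (1/12)(1/12) = 0.0069444.
Multiplying each by its prior: 2/5 · 0.64 = 0.256, 1/5 · 0.25 = 0.05, 1/5 · 0.027778 = 0.0055556, 1/5 · 0.0069444 = 0.0013889; these sum to 0.31294.
So P(bag B | data) = (0.05) / (0.31294) = 0.15977.

0.1598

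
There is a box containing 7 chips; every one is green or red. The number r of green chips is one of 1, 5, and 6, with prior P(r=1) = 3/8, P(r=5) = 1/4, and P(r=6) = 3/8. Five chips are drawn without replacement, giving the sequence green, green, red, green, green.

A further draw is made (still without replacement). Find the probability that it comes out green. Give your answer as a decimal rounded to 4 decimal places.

For each hypothesis, P(data | H) works out to: P(data | r = 1) = (1/7)(0/6) = 0; P(data | r = 5) = (5/7)(4/6)(2/5)(3/4)(2/3) = 2/21; P(data | r = 6) = (6/7)(5/6)(1/5)(4/4)(3/3) = 1/7.
Multiplying each by its prior: 3/8 · 0 = 0, 1/4 · 2/21 = 1/42, 3/8 · 1/7 = 3/56; these sum to 13/168.
Dividing through by the total gives posterior P(r = 1 | data) = 0, P(r = 5 | data) = 4/13, P(r = 6 | data) = 9/13.
The predictive probability is P(green next | data) = (1/2)(4/13) + (1)(9/13) = 11/13.

0.8462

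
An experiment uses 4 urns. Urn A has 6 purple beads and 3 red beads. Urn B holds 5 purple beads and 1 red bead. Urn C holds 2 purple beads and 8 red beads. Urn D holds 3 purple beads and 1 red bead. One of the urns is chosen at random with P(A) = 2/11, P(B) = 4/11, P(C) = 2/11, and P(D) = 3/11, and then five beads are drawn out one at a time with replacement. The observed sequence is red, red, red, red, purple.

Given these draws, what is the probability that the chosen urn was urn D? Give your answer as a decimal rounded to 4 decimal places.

0.0459

Under each hypothesis, the probability of the observed sequence is: P(data | urn A) = (3/9)(3/9)(3/9)(3/9)(6/9) = 0.0082305; P(data | urn B) = (1/6)(1/6)(1/6)(1/6)(5/6) = 0.000643; P(data | urn C) = (8/10)(8/10)(8/10)(8/10)(2/10) = 0.08192; P(data | urn D) = (1/4)(1/4)(1/4)(1/4)(3/4) = 0.0029297.
Multiplying each by its prior: 2/11 · 0.0082305 = 0.0014964, 4/11 · 0.000643 = 0.00023382, 2/11 · 0.08192 = 0.014895, 3/11 · 0.0029297 = 0.00079901; these sum to 0.017424.
So P(urn D | data) = (0.00079901) / (0.017424) = 0.045857.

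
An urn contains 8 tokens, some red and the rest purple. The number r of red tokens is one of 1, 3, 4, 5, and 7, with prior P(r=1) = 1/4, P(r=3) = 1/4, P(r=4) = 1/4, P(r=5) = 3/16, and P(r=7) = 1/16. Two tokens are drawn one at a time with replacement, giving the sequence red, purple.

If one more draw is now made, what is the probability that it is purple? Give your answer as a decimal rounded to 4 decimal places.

0.5478

Under each hypothesis, the probability of the observed sequence is: P(data | r = 1) = (1/8)(7/8) = 0.10938; P(data | r = 3) = (3/8)(5/8) = 0.23438; P(data | r = 4) = (4/8)(4/8) = 0.25; P(data | r = 5) = (5/8)(3/8) = 0.23438; P(data | r = 7) = (7/8)(1/8) = 0.10938.
Multiplying each by its prior: 1/4 · 0.10938 = 0.027344, 1/4 · 0.23438 = 0.058594, 1/4 · 0.25 = 0.0625, 3/16 · 0.23438 = 0.043945, 1/16 · 0.10938 = 0.0068359; with total 0.19922.
Normalising, the posterior is P(r = 1 | data) = 0.13725, P(r = 3 | data) = 0.29412, P(r = 4 | data) = 0.31373, P(r = 5 | data) = 0.22059, P(r = 7 | data) = 0.034314.
Averaging over the posterior, P(purple next | data) = (7/8)(0.13725) + (5/8)(0.29412) + (1/2)(0.31373) + (3/8)(0.22059) + (1/8)(0.034314) = 0.54779.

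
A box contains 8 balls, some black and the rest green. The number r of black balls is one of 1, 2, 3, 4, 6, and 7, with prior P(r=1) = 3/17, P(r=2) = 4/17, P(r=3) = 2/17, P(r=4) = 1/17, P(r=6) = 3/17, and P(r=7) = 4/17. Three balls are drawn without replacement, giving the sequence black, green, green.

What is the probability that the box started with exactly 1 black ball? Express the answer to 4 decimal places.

Compute the likelihood of the observed sequence for each case: P(data | r = 1) = (1/8)(7/7)(6/6) = 1/8; P(data | r = 2) = (2/8)(6/7)(5/6) = 5/28; P(data | r = 3) = (3/8)(5/7)(4/6) = 5/28; P(data | r = 4) = (4/8)(4/7)(3/6) = 1/7; P(data | r = 6) = (6/8)(2/7)(1/6) = 1/28; P(data | r = 7) = (7/8)(1/7)(0/6) = 0.
The prior-weighted likelihoods are 3/17 · 1/8 = 3/136, 4/17 · 5/28 = 5/119, 2/17 · 5/28 = 5/238, 1/17 · 1/7 = 1/119, 3/17 · 1/28 = 3/476, 4/17 · 0 = 0; these sum to 95/952.
Hence P(r = 1 | data) = (3/136) / (95/952) = 21/95.

0.2211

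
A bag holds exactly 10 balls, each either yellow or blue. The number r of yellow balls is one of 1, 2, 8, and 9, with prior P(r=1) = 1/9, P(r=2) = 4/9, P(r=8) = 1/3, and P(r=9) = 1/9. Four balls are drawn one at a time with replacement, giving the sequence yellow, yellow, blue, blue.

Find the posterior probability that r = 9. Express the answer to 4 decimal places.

Under each hypothesis, the probability of the observed sequence is: P(data | r = 1) = (1/10)(1/10)(9/10)(9/10) = 0.0081; P(data | r = 2) = (2/10)(2/10)(8/10)(8/10) = 0.0256; P(data | r = 8) = (8/10)(8/10)(2/10)(2/10) = 0.0256; P(data | r = 9) = (9/10)(9/10)(1/10)(1/10) = 0.0081.
The prior-weighted likelihoods are 1/9 · 0.0081 = 0.0009, 4/9 · 0.0256 = 0.011378, 1/3 · 0.0256 = 0.0085333, 1/9 · 0.0081 = 0.0009; these sum to 0.021711.
By Bayes' rule, P(r = 9 | data) = (0.0009) / (0.021711) = 0.041453.

0.0415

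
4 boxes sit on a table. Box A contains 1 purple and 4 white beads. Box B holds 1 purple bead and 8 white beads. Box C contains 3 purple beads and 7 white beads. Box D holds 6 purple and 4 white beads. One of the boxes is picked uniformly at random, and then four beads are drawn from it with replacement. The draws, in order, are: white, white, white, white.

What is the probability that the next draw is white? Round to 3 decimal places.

0.816

The likelihood of the observed sequence under each hypothesis: P(data | box A) = (4/5)(4/5)(4/5)(4/5) = 0.4096; P(data | box B) = (8/9)(8/9)(8/9)(8/9) = 0.6243; P(data | box C) = (7/10)(7/10)(7/10)(7/10) = 0.2401; P(data | box D) = (4/10)(4/10)(4/10)(4/10) = 0.0256.
Weighting by the prior gives 1/4 · 0.4096 = 0.1024, 1/4 · 0.6243 = 0.15607, 1/4 · 0.2401 = 0.060025, 1/4 · 0.0256 = 0.0064; these sum to 0.3249.
Dividing through by the total gives posterior P(box A | data) = 0.31518, P(box B | data) = 0.48038, P(box C | data) = 0.18475, P(box D | data) = 0.019698.
The predictive probability is P(white next | data) = (4/5)(0.31518) + (8/9)(0.48038) + (7/10)(0.18475) + (2/5)(0.019698) = 0.81635.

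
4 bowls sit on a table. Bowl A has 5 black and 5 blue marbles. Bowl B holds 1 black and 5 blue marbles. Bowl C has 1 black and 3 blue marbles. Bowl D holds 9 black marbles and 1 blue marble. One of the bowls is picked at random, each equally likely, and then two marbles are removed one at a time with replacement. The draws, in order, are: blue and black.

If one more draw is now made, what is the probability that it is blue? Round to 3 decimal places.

0.586

For each hypothesis, P(data | H) works out to: P(data | bowl A) = (5/10)(5/10) = 0.25; P(data | bowl B) = (5/6)(1/6) = 0.13889; P(data | bowl C) = (3/4)(1/4) = 0.1875; P(data | bowl D) = (1/10)(9/10) = 0.09.
Weighting by the prior gives 1/4 · 0.25 = 0.0625, 1/4 · 0.13889 = 0.034722, 1/4 · 0.1875 = 0.046875, 1/4 · 0.09 = 0.0225; summing to 0.1666.
The posterior is then P(bowl A | data) = 0.37516, P(bowl B | data) = 0.20842, P(bowl C | data) = 0.28137, P(bowl D | data) = 0.13506.
Averaging over the posterior, P(blue next | data) = (1/2)(0.37516) + (5/6)(0.20842) + (3/4)(0.28137) + (1/10)(0.13506) = 0.58579.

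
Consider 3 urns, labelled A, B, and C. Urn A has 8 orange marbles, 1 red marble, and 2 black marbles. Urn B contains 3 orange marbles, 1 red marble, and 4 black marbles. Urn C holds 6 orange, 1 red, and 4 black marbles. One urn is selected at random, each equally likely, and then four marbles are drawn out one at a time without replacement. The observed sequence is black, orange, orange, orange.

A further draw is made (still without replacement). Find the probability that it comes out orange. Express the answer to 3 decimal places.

Compute the likelihood of the observed sequence for each case: P(data | urn A) = (2/11)(8/10)(7/9)(6/8) = 14/165; P(data | urn B) = (4/8)(3/7)(2/6)(1/5) = 1/70; P(data | urn C) = (4/11)(6/10)(5/9)(4/8) = 2/33.
Weighting by the prior gives 1/3 · 14/165 = 14/495, 1/3 · 1/70 = 1/210, 1/3 · 2/33 = 2/99; with total 41/770.
Dividing through by the total gives posterior P(urn A | data) = 196/369, P(urn B | data) = 11/123, P(urn C | data) = 140/369.
The predictive probability is P(orange next | data) = (5/7)(196/369) + (0)(11/123) + (3/7)(140/369) = 200/369.

0.542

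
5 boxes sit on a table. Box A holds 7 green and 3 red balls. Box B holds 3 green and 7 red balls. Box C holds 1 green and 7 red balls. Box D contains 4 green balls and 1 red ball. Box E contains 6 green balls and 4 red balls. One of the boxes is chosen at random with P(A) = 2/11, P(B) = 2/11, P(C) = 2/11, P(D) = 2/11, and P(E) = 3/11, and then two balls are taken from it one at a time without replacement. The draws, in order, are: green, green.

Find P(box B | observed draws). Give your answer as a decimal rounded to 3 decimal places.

0.041

For each hypothesis, P(data | H) works out to: P(data | box A) = (7/10)(6/9) = 7/15; P(data | box B) = (3/10)(2/9) = 1/15; P(data | box C) = (1/8)(0/7) = 0; P(data | box D) = (4/5)(3/4) = 3/5; P(data | box E) = (6/10)(5/9) = 1/3.
Multiplying each by its prior: 2/11 · 7/15 = 14/165, 2/11 · 1/15 = 2/165, 2/11 · 0 = 0, 2/11 · 3/5 = 6/55, 3/11 · 1/3 = 1/11; with total 49/165.
By Bayes' rule, P(box B | data) = (2/165) / (49/165) = 2/49.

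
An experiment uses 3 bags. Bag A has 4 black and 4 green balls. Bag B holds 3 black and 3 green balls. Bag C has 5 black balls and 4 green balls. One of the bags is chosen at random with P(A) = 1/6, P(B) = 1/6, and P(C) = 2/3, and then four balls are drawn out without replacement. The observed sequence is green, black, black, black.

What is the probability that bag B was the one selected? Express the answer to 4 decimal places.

0.1178

Compute the likelihood of the observed sequence for each case: P(data | bag A) = (4/8)(4/7)(3/6)(2/5) = 0.057143; P(data | bag B) = (3/6)(3/5)(2/4)(1/3) = 0.05; P(data | bag C) = (4/9)(5/8)(4/7)(3/6) = 0.079365.
Weighting by the prior gives 1/6 · 0.057143 = 0.0095238, 1/6 · 0.05 = 0.0083333, 2/3 · 0.079365 = 0.05291; summing to 0.070767.
By Bayes' rule, P(bag B | data) = (0.0083333) / (0.070767) = 0.11776.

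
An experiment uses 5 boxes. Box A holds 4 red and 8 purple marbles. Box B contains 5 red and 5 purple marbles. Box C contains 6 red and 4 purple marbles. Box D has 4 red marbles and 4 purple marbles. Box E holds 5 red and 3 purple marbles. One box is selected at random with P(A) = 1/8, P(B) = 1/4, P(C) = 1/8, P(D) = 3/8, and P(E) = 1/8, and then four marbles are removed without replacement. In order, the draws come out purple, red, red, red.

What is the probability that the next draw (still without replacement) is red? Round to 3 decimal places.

0.365

The likelihood of the observed sequence under each hypothesis: P(data | box A) = (8/12)(4/11)(3/10)(2/9) = 0.016162; P(data | box B) = (5/10)(5/9)(4/8)(3/7) = 0.059524; P(data | box C) = (4/10)(6/9)(5/8)(4/7) = 0.095238; P(data | box D) = (4/8)(4/7)(3/6)(2/5) = 0.057143; P(data | box E) = (3/8)(5/7)(4/6)(3/5) = 0.10714.
Weighting by the prior gives 1/8 · 0.016162 = 0.0020202, 1/4 · 0.059524 = 0.014881, 1/8 · 0.095238 = 0.011905, 3/8 · 0.057143 = 0.021429, 1/8 · 0.10714 = 0.013393; summing to 0.063627.
Dividing through by the total gives posterior P(box A | data) = 0.031751, P(box B | data) = 0.23388, P(box C | data) = 0.1871, P(box D | data) = 0.33678, P(box E | data) = 0.21049.
Averaging over the posterior, P(red next | data) = (1/8)(0.031751) + (1/3)(0.23388) + (1/2)(0.1871) + (1/4)(0.33678) + (1/2)(0.21049) = 0.36492.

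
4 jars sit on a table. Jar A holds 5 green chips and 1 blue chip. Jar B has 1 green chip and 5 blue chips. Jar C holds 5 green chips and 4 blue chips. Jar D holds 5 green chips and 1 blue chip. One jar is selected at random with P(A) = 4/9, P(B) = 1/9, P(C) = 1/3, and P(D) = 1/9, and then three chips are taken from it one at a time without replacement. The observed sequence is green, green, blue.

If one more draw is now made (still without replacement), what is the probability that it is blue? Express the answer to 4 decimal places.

0.1818

The likelihood of the observed sequence under each hypothesis: P(data | jar A) = (5/6)(4/5)(1/4) = 1/6; P(data | jar B) = (1/6)(0/5) = 0; P(data | jar C) = (5/9)(4/8)(4/7) = 10/63; P(data | jar D) = (5/6)(4/5)(1/4) = 1/6.
Multiplying each by its prior: 4/9 · 1/6 = 2/27, 1/9 · 0 = 0, 1/3 · 10/63 = 10/189, 1/9 · 1/6 = 1/54; with total 55/378.
The posterior is then P(jar A | data) = 28/55, P(jar B | data) = 0, P(jar C | data) = 4/11, P(jar D | data) = 7/55.
So P(blue next | data) = Σ P(blue next | H) P(H | data) = (0)(28/55) + (1/2)(4/11) + (0)(7/55) = 2/11.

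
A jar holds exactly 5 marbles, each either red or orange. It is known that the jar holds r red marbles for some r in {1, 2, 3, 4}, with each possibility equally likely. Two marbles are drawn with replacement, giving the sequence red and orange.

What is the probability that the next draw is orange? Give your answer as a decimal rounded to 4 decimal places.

Compute the likelihood of the observed sequence for each case: P(data | r = 1) = (1/5)(4/5) = 4/25; P(data | r = 2) = (2/5)(3/5) = 6/25; P(data | r = 3) = (3/5)(2/5) = 6/25; P(data | r = 4) = (4/5)(1/5) = 4/25.
The prior-weighted likelihoods are 1/4 · 4/25 = 1/25, 1/4 · 6/25 = 3/50, 1/4 · 6/25 = 3/50, 1/4 · 4/25 = 1/25; with total 1/5.
Dividing through by the total gives posterior P(r = 1 | data) = 1/5, P(r = 2 | data) = 3/10, P(r = 3 | data) = 3/10, P(r = 4 | data) = 1/5.
The predictive probability is P(orange next | data) = (4/5)(1/5) + (3/5)(3/10) + (2/5)(3/10) + (1/5)(1/5) = 1/2.

0.5000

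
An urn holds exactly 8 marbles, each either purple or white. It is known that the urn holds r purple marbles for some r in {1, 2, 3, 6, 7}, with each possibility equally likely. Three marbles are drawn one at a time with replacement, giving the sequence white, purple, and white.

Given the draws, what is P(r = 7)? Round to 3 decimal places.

0.031

The likelihood of the observed sequence under each hypothesis: P(data | r = 1) = (7/8)(1/8)(7/8) = 0.095703; P(data | r = 2) = (6/8)(2/8)(6/8) = 0.14062; P(data | r = 3) = (5/8)(3/8)(5/8) = 0.14648; P(data | r = 6) = (2/8)(6/8)(2/8) = 0.046875; P(data | r = 7) = (1/8)(7/8)(1/8) = 0.013672.
Weighting by the prior gives 1/5 · 0.095703 = 0.019141, 1/5 · 0.14062 = 0.028125, 1/5 · 0.14648 = 0.029297, 1/5 · 0.046875 = 0.009375, 1/5 · 0.013672 = 0.0027344; with total 0.088672.
So P(r = 7 | data) = (0.0027344) / (0.088672) = 0.030837.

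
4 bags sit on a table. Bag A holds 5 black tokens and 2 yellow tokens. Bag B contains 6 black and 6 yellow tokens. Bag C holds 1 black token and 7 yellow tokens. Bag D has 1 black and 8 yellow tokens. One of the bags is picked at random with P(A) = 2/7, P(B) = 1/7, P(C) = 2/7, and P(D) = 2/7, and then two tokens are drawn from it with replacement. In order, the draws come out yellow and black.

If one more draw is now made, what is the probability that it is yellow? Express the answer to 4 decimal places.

0.5664

Under each hypothesis, the probability of the observed sequence is: P(data | bag A) = (2/7)(5/7) = 0.20408; P(data | bag B) = (6/12)(6/12) = 0.25; P(data | bag C) = (7/8)(1/8) = 0.10938; P(data | bag D) = (8/9)(1/9) = 0.098765.
The prior-weighted likelihoods are 2/7 · 0.20408 = 0.058309, 1/7 · 0.25 = 0.035714, 2/7 · 0.10938 = 0.03125, 2/7 · 0.098765 = 0.028219; with total 0.15349.
Dividing through by the total gives posterior P(bag A | data) = 0.37988, P(bag B | data) = 0.23268, P(bag C | data) = 0.20359, P(bag D | data) = 0.18384.
Averaging over the posterior, P(yellow next | data) = (2/7)(0.37988) + (1/2)(0.23268) + (7/8)(0.20359) + (8/9)(0.18384) = 0.56644.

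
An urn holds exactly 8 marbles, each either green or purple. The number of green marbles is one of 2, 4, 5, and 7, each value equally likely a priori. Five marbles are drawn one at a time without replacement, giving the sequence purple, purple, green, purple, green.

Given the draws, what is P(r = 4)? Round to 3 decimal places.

0.444

Under each hypothesis, the probability of the observed sequence is: P(data | r = 2) = (6/8)(5/7)(2/6)(4/5)(1/4) = 0.035714; P(data | r = 4) = (4/8)(3/7)(4/6)(2/5)(3/4) = 0.042857; P(data | r = 5) = (3/8)(2/7)(5/6)(1/5)(4/4) = 0.017857; P(data | r = 7) = (1/8)(0/7) = 0.
Weighting by the prior gives 1/4 · 0.035714 = 0.0089286, 1/4 · 0.042857 = 0.010714, 1/4 · 0.017857 = 0.0044643, 1/4 · 0 = 0; these sum to 0.024107.
Hence P(r = 4 | data) = (0.010714) / (0.024107) = 0.44444.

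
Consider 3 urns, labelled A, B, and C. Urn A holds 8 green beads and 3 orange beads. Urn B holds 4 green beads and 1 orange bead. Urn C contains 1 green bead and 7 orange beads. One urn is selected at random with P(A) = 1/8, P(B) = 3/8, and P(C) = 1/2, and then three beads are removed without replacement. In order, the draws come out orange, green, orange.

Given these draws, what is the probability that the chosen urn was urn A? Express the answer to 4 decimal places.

0.0884

The likelihood of the observed sequence under each hypothesis: P(data | urn A) = (3/11)(8/10)(2/9) = 0.048485; P(data | urn B) = (1/5)(4/4)(0/3) = 0; P(data | urn C) = (7/8)(1/7)(6/6) = 0.125.
Weighting by the prior gives 1/8 · 0.048485 = 0.0060606, 3/8 · 0 = 0, 1/2 · 0.125 = 0.0625; with total 0.068561.
By Bayes' rule, P(urn A | data) = (0.0060606) / (0.068561) = 0.088398.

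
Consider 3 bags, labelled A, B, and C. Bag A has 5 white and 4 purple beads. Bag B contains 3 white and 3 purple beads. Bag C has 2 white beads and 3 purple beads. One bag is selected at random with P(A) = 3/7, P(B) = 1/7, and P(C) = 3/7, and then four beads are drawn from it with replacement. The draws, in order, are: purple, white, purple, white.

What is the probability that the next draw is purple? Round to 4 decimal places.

0.5170

For each hypothesis, P(data | H) works out to: P(data | bag A) = (4/9)(5/9)(4/9)(5/9) = 0.060966; P(data | bag B) = (3/6)(3/6)(3/6)(3/6) = 0.0625; P(data | bag C) = (3/5)(2/5)(3/5)(2/5) = 0.0576.
Multiplying each by its prior: 3/7 · 0.060966 = 0.026128, 1/7 · 0.0625 = 0.0089286, 3/7 · 0.0576 = 0.024686; with total 0.059743.
Dividing through by the total gives posterior P(bag A | data) = 0.43735, P(bag B | data) = 0.14945, P(bag C | data) = 0.4132.
So P(purple next | data) = Σ P(purple next | H) P(H | data) = (4/9)(0.43735) + (1/2)(0.14945) + (3/5)(0.4132) = 0.51702.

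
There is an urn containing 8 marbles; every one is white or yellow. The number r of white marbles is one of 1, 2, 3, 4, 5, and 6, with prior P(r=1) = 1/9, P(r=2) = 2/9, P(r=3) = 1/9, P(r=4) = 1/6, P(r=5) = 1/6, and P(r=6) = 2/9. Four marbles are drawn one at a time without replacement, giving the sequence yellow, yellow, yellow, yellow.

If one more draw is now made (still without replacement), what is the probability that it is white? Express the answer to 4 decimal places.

0.4056

The likelihood of the observed sequence under each hypothesis: P(data | r = 1) = (7/8)(6/7)(5/6)(4/5) = 0.5; P(data | r = 2) = (6/8)(5/7)(4/6)(3/5) = 0.21429; P(data | r = 3) = (5/8)(4/7)(3/6)(2/5) = 0.071429; P(data | r = 4) = (4/8)(3/7)(2/6)(1/5) = 0.014286; P(data | r = 5) = (3/8)(2/7)(1/6)(0/5) = 0; P(data | r = 6) = (2/8)(1/7)(0/6) = 0.
Weighting by the prior gives 1/9 · 0.5 = 0.055556, 2/9 · 0.21429 = 0.047619, 1/9 · 0.071429 = 0.0079365, 1/6 · 0.014286 = 0.002381, 1/6 · 0 = 0, 2/9 · 0 = 0; these sum to 0.11349.
Normalising, the posterior is P(r = 1 | data) = 0.48951, P(r = 2 | data) = 0.41958, P(r = 3 | data) = 0.06993, P(r = 4 | data) = 0.020979, P(r = 5 | data) = 0, P(r = 6 | data) = 0.
So P(white next | data) = Σ P(white next | H) P(H | data) = (1/4)(0.48951) + (1/2)(0.41958) + (3/4)(0.06993) + (1)(0.020979) = 0.40559.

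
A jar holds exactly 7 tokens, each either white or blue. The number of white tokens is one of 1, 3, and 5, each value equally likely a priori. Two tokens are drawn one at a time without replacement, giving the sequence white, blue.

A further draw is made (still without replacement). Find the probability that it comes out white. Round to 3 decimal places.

0.457

For each hypothesis, P(data | H) works out to: P(data | r = 1) = (1/7)(6/6) = 1/7; P(data | r = 3) = (3/7)(4/6) = 2/7; P(data | r = 5) = (5/7)(2/6) = 5/21.
Multiplying each by its prior: 1/3 · 1/7 = 1/21, 1/3 · 2/7 = 2/21, 1/3 · 5/21 = 5/63; these sum to 2/9.
Dividing through by the total gives posterior P(r = 1 | data) = 3/14, P(r = 3 | data) = 3/7, P(r = 5 | data) = 5/14.
Averaging over the posterior, P(white next | data) = (0)(3/14) + (2/5)(3/7) + (4/5)(5/14) = 16/35.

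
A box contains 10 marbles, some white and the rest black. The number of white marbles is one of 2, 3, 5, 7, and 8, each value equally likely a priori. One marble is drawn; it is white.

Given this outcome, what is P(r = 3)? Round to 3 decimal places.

0.120

Under each hypothesis, the probability of this draw is: P(data | r = 2) = (2/10) = 1/5; P(data | r = 3) = (3/10) = 3/10; P(data | r = 5) = (5/10) = 1/2; P(data | r = 7) = (7/10) = 7/10; P(data | r = 8) = (8/10) = 4/5.
Multiplying each by its prior: 1/5 · 1/5 = 1/25, 1/5 · 3/10 = 3/50, 1/5 · 1/2 = 1/10, 1/5 · 7/10 = 7/50, 1/5 · 4/5 = 4/25; these sum to 1/2.
Hence P(r = 3 | data) = (3/50) / (1/2) = 3/25.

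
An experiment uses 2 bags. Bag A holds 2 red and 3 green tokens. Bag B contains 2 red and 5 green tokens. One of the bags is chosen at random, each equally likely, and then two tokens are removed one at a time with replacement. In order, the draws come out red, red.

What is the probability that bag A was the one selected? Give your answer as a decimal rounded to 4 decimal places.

0.6622

For each hypothesis, P(data | H) works out to: P(data | bag A) = (2/5)(2/5) = 0.16; P(data | bag B) = (2/7)(2/7) = 0.081633.
The prior-weighted likelihoods are 1/2 · 0.16 = 0.08, 1/2 · 0.081633 = 0.040816; these sum to 0.12082.
So P(bag A | data) = (0.08) / (0.12082) = 0.66216.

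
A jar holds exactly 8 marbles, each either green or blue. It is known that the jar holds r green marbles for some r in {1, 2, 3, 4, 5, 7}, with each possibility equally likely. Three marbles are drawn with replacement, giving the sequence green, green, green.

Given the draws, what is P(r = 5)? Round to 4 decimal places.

0.2201

The likelihood of the observed sequence under each hypothesis: P(data | r = 1) = (1/8)(1/8)(1/8) = 0.0019531; P(data | r = 2) = (2/8)(2/8)(2/8) = 0.015625; P(data | r = 3) = (3/8)(3/8)(3/8) = 0.052734; P(data | r = 4) = (4/8)(4/8)(4/8) = 0.125; P(data | r = 5) = (5/8)(5/8)(5/8) = 0.24414; P(data | r = 7) = (7/8)(7/8)(7/8) = 0.66992.
Multiplying each by its prior: 1/6 · 0.0019531 = 0.00032552, 1/6 · 0.015625 = 0.0026042, 1/6 · 0.052734 = 0.0087891, 1/6 · 0.125 = 0.020833, 1/6 · 0.24414 = 0.04069, 1/6 · 0.66992 = 0.11165; summing to 0.1849.
So P(r = 5 | data) = (0.04069) / (0.1849) = 0.22007.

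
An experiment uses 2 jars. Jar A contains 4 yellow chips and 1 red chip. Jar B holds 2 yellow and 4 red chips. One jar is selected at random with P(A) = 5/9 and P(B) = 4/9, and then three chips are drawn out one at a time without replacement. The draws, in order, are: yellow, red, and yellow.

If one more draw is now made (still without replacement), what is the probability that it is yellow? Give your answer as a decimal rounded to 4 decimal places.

Compute the likelihood of the observed sequence for each case: P(data | jar A) = (4/5)(1/4)(3/3) = 1/5; P(data | jar B) = (2/6)(4/5)(1/4) = 1/15.
The prior-weighted likelihoods are 5/9 · 1/5 = 1/9, 4/9 · 1/15 = 4/135; summing to 19/135.
Normalising, the posterior is P(jar A | data) = 15/19, P(jar B | data) = 4/19.
So P(yellow next | data) = Σ P(yellow next | H) P(H | data) = (1)(15/19) + (0)(4/19) = 15/19.

0.7895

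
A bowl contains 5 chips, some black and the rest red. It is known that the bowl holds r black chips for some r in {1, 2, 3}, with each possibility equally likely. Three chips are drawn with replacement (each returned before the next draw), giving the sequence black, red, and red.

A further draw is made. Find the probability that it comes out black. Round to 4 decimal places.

Under each hypothesis, the probability of the observed sequence is: P(data | r = 1) = (1/5)(4/5)(4/5) = 16/125; P(data | r = 2) = (2/5)(3/5)(3/5) = 18/125; P(data | r = 3) = (3/5)(2/5)(2/5) = 12/125.
Weighting by the prior gives 1/3 · 16/125 = 16/375, 1/3 · 18/125 = 6/125, 1/3 · 12/125 = 4/125; with total 46/375.
Normalising, the posterior is P(r = 1 | data) = 8/23, P(r = 2 | data) = 9/23, P(r = 3 | data) = 6/23.
Averaging over the posterior, P(black next | data) = (1/5)(8/23) + (2/5)(9/23) + (3/5)(6/23) = 44/115.

0.3826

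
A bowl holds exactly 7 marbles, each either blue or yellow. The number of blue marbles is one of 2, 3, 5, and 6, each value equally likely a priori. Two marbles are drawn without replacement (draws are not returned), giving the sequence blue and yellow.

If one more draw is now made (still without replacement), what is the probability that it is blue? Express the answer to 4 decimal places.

0.5474

Under each hypothesis, the probability of the observed sequence is: P(data | r = 2) = (2/7)(5/6) = 5/21; P(data | r = 3) = (3/7)(4/6) = 2/7; P(data | r = 5) = (5/7)(2/6) = 5/21; P(data | r = 6) = (6/7)(1/6) = 1/7.
Multiplying each by its prior: 1/4 · 5/21 = 5/84, 1/4 · 2/7 = 1/14, 1/4 · 5/21 = 5/84, 1/4 · 1/7 = 1/28; these sum to 19/84.
The posterior is then P(r = 2 | data) = 5/19, P(r = 3 | data) = 6/19, P(r = 5 | data) = 5/19, P(r = 6 | data) = 3/19.
So P(blue next | data) = Σ P(blue next | H) P(H | data) = (1/5)(5/19) + (2/5)(6/19) + (4/5)(5/19) + (1)(3/19) = 52/95.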